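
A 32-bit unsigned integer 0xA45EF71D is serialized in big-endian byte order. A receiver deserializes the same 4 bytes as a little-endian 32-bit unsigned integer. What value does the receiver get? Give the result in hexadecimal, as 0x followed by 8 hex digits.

Stored big-endian, the bytes at ascending addresses are A4 5E F7 1D.
Read back as little-endian, the first byte is least significant, giving 0x1DF75EA4.

0x1DF75EA4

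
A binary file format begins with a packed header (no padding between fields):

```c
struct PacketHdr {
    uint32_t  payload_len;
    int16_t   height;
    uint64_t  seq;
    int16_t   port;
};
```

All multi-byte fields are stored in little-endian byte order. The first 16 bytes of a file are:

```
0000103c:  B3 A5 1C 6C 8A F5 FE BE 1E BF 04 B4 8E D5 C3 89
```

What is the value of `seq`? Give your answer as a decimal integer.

15388434909250895614

`seq` follows `payload_len` (4 B), `height` (2 B), so it starts at offset 4 + 2 = 6 and occupies 8 bytes.
Bytes at offsets 6..13: FE BE 1E BF 04 B4 8E D5.
Little-endian stores the least-significant byte at the lowest address.
Reassemble most-significant byte first: D5 8E B4 04 BF 1E BE FE → 0xD58EB404BF1EBEFE.
0xD58EB404BF1EBEFE = 15388434909250895614.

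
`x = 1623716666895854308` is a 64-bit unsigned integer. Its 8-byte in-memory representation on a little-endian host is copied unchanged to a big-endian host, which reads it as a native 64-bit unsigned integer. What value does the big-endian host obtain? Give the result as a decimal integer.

1623716666895854308 in 64-bit hexadecimal is 0x168899B4AA356AE4.
Stored little-endian, the bytes at ascending addresses are E4 6A 35 AA B4 99 88 16.
Read back as big-endian, the last byte is least significant, giving 0xE46A35AAB4998816.
0xE46A35AAB4998816 = 16459026795469572118.

16459026795469572118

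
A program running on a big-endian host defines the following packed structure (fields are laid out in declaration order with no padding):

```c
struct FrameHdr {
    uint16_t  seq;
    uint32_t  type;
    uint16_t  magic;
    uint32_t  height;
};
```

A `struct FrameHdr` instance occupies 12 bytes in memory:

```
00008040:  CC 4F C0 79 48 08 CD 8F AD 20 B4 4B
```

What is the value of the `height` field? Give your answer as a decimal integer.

`height` follows `seq` (2 B), `type` (4 B), `magic` (2 B), so it starts at offset 2 + 4 + 2 = 8 and occupies 4 bytes.
Bytes at offsets 8..11: AD 20 B4 4B.
In big-endian order the high byte comes first in memory.
The bytes are already most-significant first: 0xAD20B44B.
0xAD20B44B = 2904601675.

2904601675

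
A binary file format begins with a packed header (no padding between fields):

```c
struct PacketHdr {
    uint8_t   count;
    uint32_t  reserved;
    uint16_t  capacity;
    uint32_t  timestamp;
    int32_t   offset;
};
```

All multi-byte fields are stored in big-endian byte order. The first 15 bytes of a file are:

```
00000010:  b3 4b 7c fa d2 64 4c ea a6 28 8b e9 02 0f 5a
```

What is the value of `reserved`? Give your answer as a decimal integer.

`reserved` follows `count` (1 byte), so it starts at byte offset 1 and occupies 4 bytes.
Bytes at offsets 1..4: 4B 7C FA D2.
Big-endian: lowest address holds the most-significant byte.
The bytes are already most-significant first: 0x4B7CFAD2.
0x4B7CFAD2 = 1266481874.

1266481874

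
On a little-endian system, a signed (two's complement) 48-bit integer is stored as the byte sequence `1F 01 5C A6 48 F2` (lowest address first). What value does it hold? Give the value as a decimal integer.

-15081134096097

In little-endian order the low byte comes first in memory.
Reassemble most-significant byte first: F2 48 A6 5C 01 1F → 0xF248A65C011F.
Top bit is set, so as a signed 48-bit value this is 0xF248A65C011F − 2^48 = -15081134096097.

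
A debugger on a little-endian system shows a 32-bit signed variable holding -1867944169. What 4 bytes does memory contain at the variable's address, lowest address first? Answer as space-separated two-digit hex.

Two's complement of -1867944169 in 32 bits: 1867944169 = 0x6F5690E9; invert → 0x90A96F16; add 1 → 0x90A96F17.
Split into bytes (most-significant first): 90 A9 6F 17.
In little-endian order the low byte comes first in memory.
So at ascending addresses the bytes are 17 6F A9 90.

17 6F A9 90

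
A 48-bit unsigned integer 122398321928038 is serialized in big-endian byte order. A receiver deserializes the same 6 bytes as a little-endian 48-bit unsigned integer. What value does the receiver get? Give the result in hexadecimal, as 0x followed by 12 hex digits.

122398321928038 in 48-bit hexadecimal is 0x6F52147FE766.
Stored big-endian, the bytes at ascending addresses are 6F 52 14 7F E7 66.
Read back as little-endian, the first byte is least significant, giving 0x66E77F14526F.

0x66E77F14526F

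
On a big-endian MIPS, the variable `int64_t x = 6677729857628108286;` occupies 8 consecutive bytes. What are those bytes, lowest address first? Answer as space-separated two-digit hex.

6677729857628108286 in hexadecimal, padded to 64 bits, is 0x5CAC0FECE5F175FE.
Split into bytes (most-significant first): 5C AC 0F EC E5 F1 75 FE.
Big-endian stores the most-significant byte at the lowest address.
So the memory order matches the most-significant-first order: 5C AC 0F EC E5 F1 75 FE.

5C AC 0F EC E5 F1 75 FE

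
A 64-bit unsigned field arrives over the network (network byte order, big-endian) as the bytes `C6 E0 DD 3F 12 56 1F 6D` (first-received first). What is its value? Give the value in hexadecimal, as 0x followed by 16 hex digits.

0xC6E0DD3F12561F6D

Big-endian stores the most-significant byte at the lowest address.
The bytes are already most-significant first: 0xC6E0DD3F12561F6D.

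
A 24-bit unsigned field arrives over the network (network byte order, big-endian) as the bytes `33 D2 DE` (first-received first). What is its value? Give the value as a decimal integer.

Big-endian stores the most-significant byte at the lowest address.
The bytes are already most-significant first: 0x33D2DE.
0x33D2DE = 3396318.

3396318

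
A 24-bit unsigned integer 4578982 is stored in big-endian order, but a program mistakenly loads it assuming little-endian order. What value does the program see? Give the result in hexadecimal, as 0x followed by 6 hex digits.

0xA6DE45

4578982 in 24-bit hexadecimal is 0x45DEA6.
Stored big-endian, the bytes at ascending addresses are 45 DE A6.
Read back as little-endian, the first byte is least significant, giving 0xA6DE45.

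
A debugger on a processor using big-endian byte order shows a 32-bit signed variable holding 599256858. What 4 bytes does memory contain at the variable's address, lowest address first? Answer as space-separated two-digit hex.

23 B7 EF 1A

599256858 in hexadecimal, padded to 32 bits, is 0x23B7EF1A.
Split into bytes (most-significant first): 23 B7 EF 1A.
Big-endian stores the most-significant byte at the lowest address.
So the memory order matches the most-significant-first order: 23 B7 EF 1A.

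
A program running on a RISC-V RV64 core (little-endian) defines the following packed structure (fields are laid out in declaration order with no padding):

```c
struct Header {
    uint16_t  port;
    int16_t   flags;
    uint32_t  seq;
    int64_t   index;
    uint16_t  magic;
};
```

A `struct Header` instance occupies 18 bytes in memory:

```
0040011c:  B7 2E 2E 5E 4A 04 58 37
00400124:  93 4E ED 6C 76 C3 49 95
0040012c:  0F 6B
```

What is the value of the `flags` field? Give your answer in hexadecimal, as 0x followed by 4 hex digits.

`flags` follows `port` (2 bytes), so it starts at byte offset 2 and occupies 2 bytes.
Bytes at offsets 2..3: 2E 5E.
In little-endian order the low byte comes first in memory.
Reassemble most-significant byte first: 5E 2E → 0x5E2E.

0x5E2E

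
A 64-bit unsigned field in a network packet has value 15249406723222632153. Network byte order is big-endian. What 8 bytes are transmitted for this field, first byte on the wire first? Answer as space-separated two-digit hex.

15249406723222632153 in hexadecimal, padded to 64 bits, is 0xD3A0C69EB52376D9.
Split into bytes (most-significant first): D3 A0 C6 9E B5 23 76 D9.
Big-endian stores the most-significant byte at the lowest address.
So the memory order matches the most-significant-first order: D3 A0 C6 9E B5 23 76 D9.

D3 A0 C6 9E B5 23 76 D9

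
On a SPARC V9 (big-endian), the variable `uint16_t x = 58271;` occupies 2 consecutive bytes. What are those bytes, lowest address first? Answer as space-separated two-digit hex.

E3 9F

58271 in hexadecimal, padded to 16 bits, is 0xE39F.
Split into bytes (most-significant first): E3 9F.
Big-endian: lowest address holds the most-significant byte.
So the memory order matches the most-significant-first order: E3 9F.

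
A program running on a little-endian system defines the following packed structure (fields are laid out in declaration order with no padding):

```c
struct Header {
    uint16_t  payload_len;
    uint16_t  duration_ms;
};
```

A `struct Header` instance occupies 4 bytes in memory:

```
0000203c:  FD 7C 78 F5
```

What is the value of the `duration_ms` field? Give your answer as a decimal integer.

62840

`duration_ms` follows `payload_len` (2 bytes), so it starts at byte offset 2 and occupies 2 bytes.
Bytes at offsets 2..3: 78 F5.
Little-endian: lowest address holds the least-significant byte.
Reassemble most-significant byte first: F5 78 → 0xF578.
0xF578 = 62840.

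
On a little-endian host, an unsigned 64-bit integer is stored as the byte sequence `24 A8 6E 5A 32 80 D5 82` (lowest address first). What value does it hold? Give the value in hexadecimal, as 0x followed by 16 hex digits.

0x82D580325A6EA824

Little-endian stores the least-significant byte at the lowest address.
Reassemble most-significant byte first: 82 D5 80 32 5A 6E A8 24 → 0x82D580325A6EA824.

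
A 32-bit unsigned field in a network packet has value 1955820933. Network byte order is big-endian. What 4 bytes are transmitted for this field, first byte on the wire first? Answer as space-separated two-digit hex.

74 93 75 85

1955820933 in hexadecimal, padded to 32 bits, is 0x74937585.
Split into bytes (most-significant first): 74 93 75 85.
Big-endian stores the most-significant byte at the lowest address.
So the memory order matches the most-significant-first order: 74 93 75 85.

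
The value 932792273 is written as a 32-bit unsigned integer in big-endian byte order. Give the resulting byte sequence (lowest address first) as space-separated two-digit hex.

37 99 47 D1

932792273 in hexadecimal, padded to 32 bits, is 0x379947D1.
Split into bytes (most-significant first): 37 99 47 D1.
In big-endian order the high byte comes first in memory.
So the memory order matches the most-significant-first order: 37 99 47 D1.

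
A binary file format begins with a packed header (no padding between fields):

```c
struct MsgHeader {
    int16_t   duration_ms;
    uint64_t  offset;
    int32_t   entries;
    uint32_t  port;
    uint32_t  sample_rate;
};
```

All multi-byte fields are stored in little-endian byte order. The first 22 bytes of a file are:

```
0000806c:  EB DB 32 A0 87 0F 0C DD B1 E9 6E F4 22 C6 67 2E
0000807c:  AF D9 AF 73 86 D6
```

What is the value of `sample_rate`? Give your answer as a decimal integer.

`sample_rate` follows `duration_ms` (2 B), `offset` (8 B), `entries` (4 B), `port` (4 B), so it starts at offset 2 + 8 + 4 + 4 = 18 and occupies 4 bytes.
Bytes at offsets 18..21: AF 73 86 D6.
In little-endian order the low byte comes first in memory.
Reassemble most-significant byte first: D6 86 73 AF → 0xD68673AF.
0xD68673AF = 3599135663.

3599135663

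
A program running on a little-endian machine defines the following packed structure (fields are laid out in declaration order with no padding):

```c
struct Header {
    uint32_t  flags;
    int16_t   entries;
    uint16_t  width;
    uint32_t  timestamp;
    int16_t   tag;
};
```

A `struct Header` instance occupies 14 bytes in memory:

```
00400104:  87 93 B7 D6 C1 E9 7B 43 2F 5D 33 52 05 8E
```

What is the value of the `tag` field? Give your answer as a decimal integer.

-29179

`tag` follows `flags` (4 B), `entries` (2 B), `width` (2 B), `timestamp` (4 B), so it starts at offset 4 + 2 + 2 + 4 = 12 and occupies 2 bytes.
Bytes at offsets 12..13: 05 8E.
Little-endian stores the least-significant byte at the lowest address.
Reassemble most-significant byte first: 8E 05 → 0x8E05.
Top bit is set, so as a signed 16-bit value this is 0x8E05 − 2^16 = -29179.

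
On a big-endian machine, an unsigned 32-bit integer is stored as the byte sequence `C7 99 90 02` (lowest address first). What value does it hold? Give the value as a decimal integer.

Big-endian stores the most-significant byte at the lowest address.
The bytes are already most-significant first: 0xC7999002.
0xC7999002 = 3348729858.

3348729858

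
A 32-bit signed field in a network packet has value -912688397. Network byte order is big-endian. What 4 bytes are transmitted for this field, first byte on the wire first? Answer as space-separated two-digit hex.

Two's complement of -912688397 in 32 bits: 912688397 = 0x3666850D; invert → 0xC9997AF2; add 1 → 0xC9997AF3.
Split into bytes (most-significant first): C9 99 7A F3.
In big-endian order the high byte comes first in memory.
So the memory order matches the most-significant-first order: C9 99 7A F3.

C9 99 7A F3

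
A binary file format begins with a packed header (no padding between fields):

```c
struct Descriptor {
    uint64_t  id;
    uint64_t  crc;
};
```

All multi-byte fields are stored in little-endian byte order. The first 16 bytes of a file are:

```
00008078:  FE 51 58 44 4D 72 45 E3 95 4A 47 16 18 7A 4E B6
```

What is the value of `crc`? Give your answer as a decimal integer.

`crc` follows `id` (8 bytes), so it starts at byte offset 8 and occupies 8 bytes.
Bytes at offsets 8..15: 95 4A 47 16 18 7A 4E B6.
Little-endian stores the least-significant byte at the lowest address.
Reassemble most-significant byte first: B6 4E 7A 18 16 47 4A 95 → 0xB64E7A1816474A95.
0xB64E7A1816474A95 = 13136571406957890197.

13136571406957890197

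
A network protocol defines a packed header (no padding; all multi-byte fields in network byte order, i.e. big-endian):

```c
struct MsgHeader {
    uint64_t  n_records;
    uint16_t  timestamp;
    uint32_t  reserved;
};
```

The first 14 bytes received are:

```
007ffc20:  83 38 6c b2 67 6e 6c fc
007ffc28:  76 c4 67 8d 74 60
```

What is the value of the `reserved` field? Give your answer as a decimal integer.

1737323616

`reserved` follows `n_records` (8 B), `timestamp` (2 B), so it starts at offset 8 + 2 = 10 and occupies 4 bytes.
Bytes at offsets 10..13: 67 8D 74 60.
In big-endian order the high byte comes first in memory.
The bytes are already most-significant first: 0x678D7460.
0x678D7460 = 1737323616.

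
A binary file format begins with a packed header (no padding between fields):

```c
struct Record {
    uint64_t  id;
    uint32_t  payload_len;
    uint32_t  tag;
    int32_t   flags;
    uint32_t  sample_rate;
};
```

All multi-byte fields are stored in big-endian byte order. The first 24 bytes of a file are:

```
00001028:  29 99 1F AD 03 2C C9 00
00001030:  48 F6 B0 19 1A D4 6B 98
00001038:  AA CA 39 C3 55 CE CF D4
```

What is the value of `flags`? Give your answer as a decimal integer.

`flags` follows `id` (8 B), `payload_len` (4 B), `tag` (4 B), so it starts at offset 8 + 4 + 4 = 16 and occupies 4 bytes.
Bytes at offsets 16..19: AA CA 39 C3.
In big-endian order the high byte comes first in memory.
The bytes are already most-significant first: 0xAACA39C3.
Top bit is set, so as a signed 32-bit value this is 0xAACA39C3 − 2^32 = -1429587517.

-1429587517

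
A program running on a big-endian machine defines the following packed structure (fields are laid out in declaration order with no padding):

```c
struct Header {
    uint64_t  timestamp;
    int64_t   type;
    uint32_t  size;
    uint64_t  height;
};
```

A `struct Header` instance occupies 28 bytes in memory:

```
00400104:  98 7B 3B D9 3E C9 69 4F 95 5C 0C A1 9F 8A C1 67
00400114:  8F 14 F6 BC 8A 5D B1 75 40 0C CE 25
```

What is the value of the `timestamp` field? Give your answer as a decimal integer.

10987441520147786063

`timestamp` is the first field, at byte offset 0, occupying 8 bytes.
Bytes at offsets 0..7: 98 7B 3B D9 3E C9 69 4F.
Big-endian stores the most-significant byte at the lowest address.
The bytes are already most-significant first: 0x987B3BD93EC9694F.
0x987B3BD93EC9694F = 10987441520147786063.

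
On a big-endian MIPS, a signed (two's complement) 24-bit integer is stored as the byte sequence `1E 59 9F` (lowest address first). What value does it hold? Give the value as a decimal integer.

Big-endian: lowest address holds the most-significant byte.
The bytes are already most-significant first: 0x1E599F.
0x1E599F = 1989023.

1989023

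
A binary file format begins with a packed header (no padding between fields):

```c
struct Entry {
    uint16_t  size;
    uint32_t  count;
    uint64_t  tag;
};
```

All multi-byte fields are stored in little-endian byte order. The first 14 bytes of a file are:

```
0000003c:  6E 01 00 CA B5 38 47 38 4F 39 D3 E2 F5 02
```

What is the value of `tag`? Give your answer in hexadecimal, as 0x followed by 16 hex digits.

0x02F5E2D3394F3847

`tag` follows `size` (2 B), `count` (4 B), so it starts at offset 2 + 4 = 6 and occupies 8 bytes.
Bytes at offsets 6..13: 47 38 4F 39 D3 E2 F5 02.
Little-endian stores the least-significant byte at the lowest address.
Reassemble most-significant byte first: 02 F5 E2 D3 39 4F 38 47 → 0x02F5E2D3394F3847.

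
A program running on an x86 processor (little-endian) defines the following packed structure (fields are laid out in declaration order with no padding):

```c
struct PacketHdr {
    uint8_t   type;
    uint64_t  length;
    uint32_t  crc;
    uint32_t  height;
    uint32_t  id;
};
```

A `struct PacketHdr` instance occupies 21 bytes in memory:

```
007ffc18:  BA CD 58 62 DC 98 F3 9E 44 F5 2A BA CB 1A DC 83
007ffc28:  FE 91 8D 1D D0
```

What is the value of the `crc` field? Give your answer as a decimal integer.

3417975541

`crc` follows `type` (1 B), `length` (8 B), so it starts at offset 1 + 8 = 9 and occupies 4 bytes.
Bytes at offsets 9..12: F5 2A BA CB.
In little-endian order the low byte comes first in memory.
Reassemble most-significant byte first: CB BA 2A F5 → 0xCBBA2AF5.
0xCBBA2AF5 = 3417975541.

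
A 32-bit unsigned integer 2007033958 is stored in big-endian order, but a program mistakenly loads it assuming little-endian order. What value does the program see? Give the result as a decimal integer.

1726521463

2007033958 in 32-bit hexadecimal is 0x77A0E866.
Stored big-endian, the bytes at ascending addresses are 77 A0 E8 66.
Read back as little-endian, the first byte is least significant, giving 0x66E8A077.
0x66E8A077 = 1726521463.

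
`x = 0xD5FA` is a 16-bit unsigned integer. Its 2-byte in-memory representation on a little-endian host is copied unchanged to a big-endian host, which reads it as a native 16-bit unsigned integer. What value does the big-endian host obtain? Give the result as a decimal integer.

64213

Stored little-endian, the bytes at ascending addresses are FA D5.
Read back as big-endian, the last byte is least significant, giving 0xFAD5.
0xFAD5 = 64213.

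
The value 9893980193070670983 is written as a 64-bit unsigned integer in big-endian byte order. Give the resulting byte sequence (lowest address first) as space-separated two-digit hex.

89 4E 7A 90 A6 BA 64 87

9893980193070670983 in hexadecimal, padded to 64 bits, is 0x894E7A90A6BA6487.
Split into bytes (most-significant first): 89 4E 7A 90 A6 BA 64 87.
Big-endian: lowest address holds the most-significant byte.
So the memory order matches the most-significant-first order: 89 4E 7A 90 A6 BA 64 87.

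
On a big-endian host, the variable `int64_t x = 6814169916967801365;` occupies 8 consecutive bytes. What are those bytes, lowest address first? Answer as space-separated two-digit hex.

6814169916967801365 in hexadecimal, padded to 64 bits, is 0x5E90CB6FBC04D215.
Split into bytes (most-significant first): 5E 90 CB 6F BC 04 D2 15.
Big-endian stores the most-significant byte at the lowest address.
So the memory order matches the most-significant-first order: 5E 90 CB 6F BC 04 D2 15.

5E 90 CB 6F BC 04 D2 15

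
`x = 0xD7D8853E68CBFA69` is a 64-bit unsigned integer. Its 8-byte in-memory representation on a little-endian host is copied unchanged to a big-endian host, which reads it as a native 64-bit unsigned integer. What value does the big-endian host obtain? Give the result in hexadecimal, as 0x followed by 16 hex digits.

Stored little-endian, the bytes at ascending addresses are 69 FA CB 68 3E 85 D8 D7.
Read back as big-endian, the last byte is least significant, giving 0x69FACB683E85D8D7.

0x69FACB683E85D8D7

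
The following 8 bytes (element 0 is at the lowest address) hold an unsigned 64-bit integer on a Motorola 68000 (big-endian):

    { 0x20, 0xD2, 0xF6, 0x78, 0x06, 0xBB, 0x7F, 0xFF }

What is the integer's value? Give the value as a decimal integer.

In big-endian order the high byte comes first in memory.
The bytes are already most-significant first: 0x20D2F67806BB7FFF.
0x20D2F67806BB7FFF = 2365223749692391423.

2365223749692391423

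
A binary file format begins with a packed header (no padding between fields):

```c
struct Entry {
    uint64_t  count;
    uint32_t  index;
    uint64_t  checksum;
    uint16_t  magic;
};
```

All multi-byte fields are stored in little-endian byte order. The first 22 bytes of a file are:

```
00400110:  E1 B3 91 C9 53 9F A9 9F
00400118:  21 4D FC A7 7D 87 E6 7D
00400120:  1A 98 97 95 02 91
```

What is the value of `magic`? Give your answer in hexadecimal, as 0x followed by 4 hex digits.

`magic` follows `count` (8 B), `index` (4 B), `checksum` (8 B), so it starts at offset 8 + 4 + 8 = 20 and occupies 2 bytes.
Bytes at offsets 20..21: 02 91.
In little-endian order the low byte comes first in memory.
Reassemble most-significant byte first: 91 02 → 0x9102.

0x9102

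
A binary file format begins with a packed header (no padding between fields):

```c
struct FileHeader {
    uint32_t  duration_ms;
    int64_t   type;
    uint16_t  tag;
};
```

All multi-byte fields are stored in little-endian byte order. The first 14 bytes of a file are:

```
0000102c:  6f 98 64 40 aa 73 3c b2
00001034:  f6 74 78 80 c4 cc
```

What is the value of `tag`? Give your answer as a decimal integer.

`tag` follows `duration_ms` (4 B), `type` (8 B), so it starts at offset 4 + 8 = 12 and occupies 2 bytes.
Bytes at offsets 12..13: C4 CC.
Little-endian stores the least-significant byte at the lowest address.
Reassemble most-significant byte first: CC C4 → 0xCCC4.
0xCCC4 = 52420.

52420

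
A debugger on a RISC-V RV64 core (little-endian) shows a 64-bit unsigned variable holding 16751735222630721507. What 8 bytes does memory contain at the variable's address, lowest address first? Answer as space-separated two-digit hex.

16751735222630721507 in hexadecimal, padded to 64 bits, is 0xE87A1E6E344DA7E3.
Split into bytes (most-significant first): E8 7A 1E 6E 34 4D A7 E3.
Little-endian stores the least-significant byte at the lowest address.
So at ascending addresses the bytes are E3 A7 4D 34 6E 1E 7A E8.

E3 A7 4D 34 6E 1E 7A E8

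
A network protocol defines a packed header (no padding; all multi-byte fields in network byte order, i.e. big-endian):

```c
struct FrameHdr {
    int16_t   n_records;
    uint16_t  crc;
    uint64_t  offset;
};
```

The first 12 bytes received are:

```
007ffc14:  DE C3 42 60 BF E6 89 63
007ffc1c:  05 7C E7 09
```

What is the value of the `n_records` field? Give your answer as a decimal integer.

`n_records` is the first field, at byte offset 0, occupying 2 bytes.
Bytes at offsets 0..1: DE C3.
Big-endian stores the most-significant byte at the lowest address.
The bytes are already most-significant first: 0xDEC3.
Top bit is set, so as a signed 16-bit value this is 0xDEC3 − 2^16 = -8509.

-8509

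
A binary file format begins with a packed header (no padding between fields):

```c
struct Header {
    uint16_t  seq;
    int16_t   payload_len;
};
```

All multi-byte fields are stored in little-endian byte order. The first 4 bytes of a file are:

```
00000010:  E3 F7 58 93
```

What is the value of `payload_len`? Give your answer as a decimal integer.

`payload_len` follows `seq` (2 bytes), so it starts at byte offset 2 and occupies 2 bytes.
Bytes at offsets 2..3: 58 93.
Little-endian stores the least-significant byte at the lowest address.
Reassemble most-significant byte first: 93 58 → 0x9358.
Top bit is set, so as a signed 16-bit value this is 0x9358 − 2^16 = -27816.

-27816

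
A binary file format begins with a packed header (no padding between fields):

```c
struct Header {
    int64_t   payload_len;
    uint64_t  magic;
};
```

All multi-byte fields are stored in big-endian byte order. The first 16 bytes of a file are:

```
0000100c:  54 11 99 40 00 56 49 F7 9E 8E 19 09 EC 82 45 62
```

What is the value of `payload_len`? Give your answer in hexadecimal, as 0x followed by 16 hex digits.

0x54119940005649F7

`payload_len` is the first field, at byte offset 0, occupying 8 bytes.
Bytes at offsets 0..7: 54 11 99 40 00 56 49 F7.
Big-endian stores the most-significant byte at the lowest address.
The bytes are already most-significant first: 0x54119940005649F7.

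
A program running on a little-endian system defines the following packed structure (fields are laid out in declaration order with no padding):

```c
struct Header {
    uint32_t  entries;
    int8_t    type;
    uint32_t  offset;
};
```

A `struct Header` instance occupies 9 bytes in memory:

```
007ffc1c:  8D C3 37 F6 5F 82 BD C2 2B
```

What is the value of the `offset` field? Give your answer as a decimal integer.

734182786

`offset` follows `entries` (4 B), `type` (1 B), so it starts at offset 4 + 1 = 5 and occupies 4 bytes.
Bytes at offsets 5..8: 82 BD C2 2B.
Little-endian: lowest address holds the least-significant byte.
Reassemble most-significant byte first: 2B C2 BD 82 → 0x2BC2BD82.
0x2BC2BD82 = 734182786.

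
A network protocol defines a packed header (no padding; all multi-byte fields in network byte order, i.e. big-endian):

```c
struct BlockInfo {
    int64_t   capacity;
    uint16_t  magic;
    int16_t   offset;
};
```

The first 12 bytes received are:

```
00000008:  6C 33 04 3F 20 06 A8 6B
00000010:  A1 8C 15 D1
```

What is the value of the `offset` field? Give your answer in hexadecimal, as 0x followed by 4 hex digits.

0x15D1

`offset` follows `capacity` (8 B), `magic` (2 B), so it starts at offset 8 + 2 = 10 and occupies 2 bytes.
Bytes at offsets 10..11: 15 D1.
Big-endian: lowest address holds the most-significant byte.
The bytes are already most-significant first: 0x15D1.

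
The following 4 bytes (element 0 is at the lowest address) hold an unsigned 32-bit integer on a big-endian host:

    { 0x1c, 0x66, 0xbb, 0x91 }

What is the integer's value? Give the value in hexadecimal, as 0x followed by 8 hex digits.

0x1C66BB91

Big-endian: lowest address holds the most-significant byte.
The bytes are already most-significant first: 0x1C66BB91.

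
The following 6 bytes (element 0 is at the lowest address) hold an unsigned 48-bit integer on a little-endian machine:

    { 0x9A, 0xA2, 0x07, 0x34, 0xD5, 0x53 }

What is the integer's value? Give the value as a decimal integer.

Little-endian: lowest address holds the least-significant byte.
Reassemble most-significant byte first: 53 D5 34 07 A2 9A → 0x53D53407A29A.
0x53D53407A29A = 92175166055066.

92175166055066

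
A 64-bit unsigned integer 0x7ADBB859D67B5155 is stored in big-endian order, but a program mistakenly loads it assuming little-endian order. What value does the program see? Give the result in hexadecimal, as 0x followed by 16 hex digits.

Stored big-endian, the bytes at ascending addresses are 7A DB B8 59 D6 7B 51 55.
Read back as little-endian, the first byte is least significant, giving 0x55517BD659B8DB7A.

0x55517BD659B8DB7A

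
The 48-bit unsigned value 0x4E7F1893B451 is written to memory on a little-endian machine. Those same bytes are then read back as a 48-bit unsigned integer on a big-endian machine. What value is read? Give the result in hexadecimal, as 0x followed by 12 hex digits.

0x51B493187F4E

Stored little-endian, the bytes at ascending addresses are 51 B4 93 18 7F 4E.
Read back as big-endian, the last byte is least significant, giving 0x51B493187F4E.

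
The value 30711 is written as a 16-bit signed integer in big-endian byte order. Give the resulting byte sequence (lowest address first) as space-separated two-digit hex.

77 F7

30711 in hexadecimal, padded to 16 bits, is 0x77F7.
Split into bytes (most-significant first): 77 F7.
Big-endian: lowest address holds the most-significant byte.
So the memory order matches the most-significant-first order: 77 F7.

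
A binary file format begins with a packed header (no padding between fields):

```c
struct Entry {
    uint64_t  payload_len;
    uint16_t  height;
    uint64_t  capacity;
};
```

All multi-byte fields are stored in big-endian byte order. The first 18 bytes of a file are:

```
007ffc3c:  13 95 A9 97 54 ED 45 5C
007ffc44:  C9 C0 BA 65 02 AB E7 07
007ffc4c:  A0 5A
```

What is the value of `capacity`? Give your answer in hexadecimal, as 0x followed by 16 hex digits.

`capacity` follows `payload_len` (8 B), `height` (2 B), so it starts at offset 8 + 2 = 10 and occupies 8 bytes.
Bytes at offsets 10..17: BA 65 02 AB E7 07 A0 5A.
In big-endian order the high byte comes first in memory.
The bytes are already most-significant first: 0xBA6502ABE707A05A.

0xBA6502ABE707A05A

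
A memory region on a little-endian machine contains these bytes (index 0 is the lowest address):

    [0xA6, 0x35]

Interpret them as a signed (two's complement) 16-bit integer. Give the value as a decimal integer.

13734

Little-endian stores the least-significant byte at the lowest address.
Reassemble most-significant byte first: 35 A6 → 0x35A6.
0x35A6 = 13734.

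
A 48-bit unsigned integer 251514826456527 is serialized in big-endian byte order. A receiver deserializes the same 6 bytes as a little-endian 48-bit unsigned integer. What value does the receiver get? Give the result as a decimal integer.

251514826456527 in 48-bit hexadecimal is 0xE4C05BE2FDCF.
Stored big-endian, the bytes at ascending addresses are E4 C0 5B E2 FD CF.
Read back as little-endian, the first byte is least significant, giving 0xCFFDE25BC0E4.
0xCFFDE25BC0E4 = 228689331339492.

228689331339492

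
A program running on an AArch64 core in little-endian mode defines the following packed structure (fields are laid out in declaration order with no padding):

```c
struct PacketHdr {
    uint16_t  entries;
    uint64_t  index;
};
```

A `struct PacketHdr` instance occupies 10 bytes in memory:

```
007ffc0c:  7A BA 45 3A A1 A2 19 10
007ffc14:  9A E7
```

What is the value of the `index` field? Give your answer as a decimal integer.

`index` follows `entries` (2 bytes), so it starts at byte offset 2 and occupies 8 bytes.
Bytes at offsets 2..9: 45 3A A1 A2 19 10 9A E7.
In little-endian order the low byte comes first in memory.
Reassemble most-significant byte first: E7 9A 10 19 A2 A1 3A 45 → 0xE79A1019A2A13A45.
0xE79A1019A2A13A45 = 16688669071463496261.

16688669071463496261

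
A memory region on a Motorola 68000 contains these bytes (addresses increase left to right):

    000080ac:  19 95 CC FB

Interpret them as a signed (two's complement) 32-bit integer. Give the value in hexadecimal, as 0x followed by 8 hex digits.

0x1995CCFB

In big-endian order the high byte comes first in memory.
The bytes are already most-significant first: 0x1995CCFB.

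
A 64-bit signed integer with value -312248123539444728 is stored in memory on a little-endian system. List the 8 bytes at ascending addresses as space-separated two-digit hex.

08 2C A6 6A FC AB AA FB

Two's complement of -312248123539444728 in 64 bits: 312248123539444728 = 0x045554039559D3F8; invert → 0xFBAAABFC6AA62C07; add 1 → 0xFBAAABFC6AA62C08.
Split into bytes (most-significant first): FB AA AB FC 6A A6 2C 08.
In little-endian order the low byte comes first in memory.
So at ascending addresses the bytes are 08 2C A6 6A FC AB AA FB.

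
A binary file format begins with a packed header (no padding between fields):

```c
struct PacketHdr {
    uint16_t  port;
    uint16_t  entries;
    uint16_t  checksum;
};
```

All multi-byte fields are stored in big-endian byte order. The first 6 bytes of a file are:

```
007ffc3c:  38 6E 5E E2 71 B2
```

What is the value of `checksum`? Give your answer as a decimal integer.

29106

`checksum` follows `port` (2 B), `entries` (2 B), so it starts at offset 2 + 2 = 4 and occupies 2 bytes.
Bytes at offsets 4..5: 71 B2.
Big-endian stores the most-significant byte at the lowest address.
The bytes are already most-significant first: 0x71B2.
0x71B2 = 29106.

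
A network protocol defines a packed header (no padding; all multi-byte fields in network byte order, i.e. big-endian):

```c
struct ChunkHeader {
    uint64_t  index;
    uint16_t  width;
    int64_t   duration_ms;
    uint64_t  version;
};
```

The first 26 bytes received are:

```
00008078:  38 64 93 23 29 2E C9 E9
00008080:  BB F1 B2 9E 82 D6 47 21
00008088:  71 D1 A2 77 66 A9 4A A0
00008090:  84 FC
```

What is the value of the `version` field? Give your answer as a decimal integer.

11706938633660433660

`version` follows `index` (8 B), `width` (2 B), `duration_ms` (8 B), so it starts at offset 8 + 2 + 8 = 18 and occupies 8 bytes.
Bytes at offsets 18..25: A2 77 66 A9 4A A0 84 FC.
Big-endian stores the most-significant byte at the lowest address.
The bytes are already most-significant first: 0xA27766A94AA084FC.
0xA27766A94AA084FC = 11706938633660433660.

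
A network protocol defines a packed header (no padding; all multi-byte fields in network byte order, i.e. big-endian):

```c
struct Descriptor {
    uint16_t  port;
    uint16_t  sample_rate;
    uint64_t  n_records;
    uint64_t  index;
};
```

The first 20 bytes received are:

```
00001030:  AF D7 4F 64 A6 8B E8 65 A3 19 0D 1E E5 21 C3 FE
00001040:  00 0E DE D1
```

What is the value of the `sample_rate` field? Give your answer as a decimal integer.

`sample_rate` follows `port` (2 bytes), so it starts at byte offset 2 and occupies 2 bytes.
Bytes at offsets 2..3: 4F 64.
Big-endian: lowest address holds the most-significant byte.
The bytes are already most-significant first: 0x4F64.
0x4F64 = 20324.

20324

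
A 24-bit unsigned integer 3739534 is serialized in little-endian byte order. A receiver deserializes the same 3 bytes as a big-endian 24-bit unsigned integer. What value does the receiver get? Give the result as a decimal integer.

9310009

3739534 in 24-bit hexadecimal is 0x390F8E.
Stored little-endian, the bytes at ascending addresses are 8E 0F 39.
Read back as big-endian, the last byte is least significant, giving 0x8E0F39.
0x8E0F39 = 9310009.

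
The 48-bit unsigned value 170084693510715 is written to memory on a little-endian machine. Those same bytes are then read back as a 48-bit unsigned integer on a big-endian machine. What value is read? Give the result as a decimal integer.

170084693510715 in 48-bit hexadecimal is 0x9AB0EDBD0A3B.
Stored little-endian, the bytes at ascending addresses are 3B 0A BD ED B0 9A.
Read back as big-endian, the last byte is least significant, giving 0x3B0ABDEDB09A.
0x3B0ABDEDB09A = 64917322182810.

64917322182810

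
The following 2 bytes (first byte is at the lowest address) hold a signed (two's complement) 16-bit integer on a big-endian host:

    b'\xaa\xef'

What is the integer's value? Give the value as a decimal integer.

-21777

Big-endian: lowest address holds the most-significant byte.
The bytes are already most-significant first: 0xAAEF.
Top bit is set, so as a signed 16-bit value this is 0xAAEF − 2^16 = -21777.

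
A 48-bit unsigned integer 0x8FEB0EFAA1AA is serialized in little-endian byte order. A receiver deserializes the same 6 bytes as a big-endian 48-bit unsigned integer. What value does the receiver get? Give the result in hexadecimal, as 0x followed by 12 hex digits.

Stored little-endian, the bytes at ascending addresses are AA A1 FA 0E EB 8F.
Read back as big-endian, the last byte is least significant, giving 0xAAA1FA0EEB8F.

0xAAA1FA0EEB8F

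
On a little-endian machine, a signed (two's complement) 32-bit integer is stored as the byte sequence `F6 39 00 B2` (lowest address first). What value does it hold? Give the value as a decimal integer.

In little-endian order the low byte comes first in memory.
Reassemble most-significant byte first: B2 00 39 F6 → 0xB20039F6.
Top bit is set, so as a signed 32-bit value this is 0xB20039F6 − 2^32 = -1308608010.

-1308608010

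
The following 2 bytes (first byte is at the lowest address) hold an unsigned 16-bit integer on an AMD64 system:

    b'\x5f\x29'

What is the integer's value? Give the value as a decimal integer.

10591

Little-endian: lowest address holds the least-significant byte.
Reassemble most-significant byte first: 29 5F → 0x295F.
0x295F = 10591.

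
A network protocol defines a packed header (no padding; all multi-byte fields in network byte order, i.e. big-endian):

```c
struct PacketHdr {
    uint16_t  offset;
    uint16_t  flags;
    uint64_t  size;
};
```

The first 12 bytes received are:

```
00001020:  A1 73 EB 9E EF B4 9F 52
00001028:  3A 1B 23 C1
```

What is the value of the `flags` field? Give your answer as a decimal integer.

60318

`flags` follows `offset` (2 bytes), so it starts at byte offset 2 and occupies 2 bytes.
Bytes at offsets 2..3: EB 9E.
In big-endian order the high byte comes first in memory.
The bytes are already most-significant first: 0xEB9E.
0xEB9E = 60318.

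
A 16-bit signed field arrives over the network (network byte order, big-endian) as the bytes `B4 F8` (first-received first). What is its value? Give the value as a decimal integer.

-19208

In big-endian order the high byte comes first in memory.
The bytes are already most-significant first: 0xB4F8.
Top bit is set, so as a signed 16-bit value this is 0xB4F8 − 2^16 = -19208.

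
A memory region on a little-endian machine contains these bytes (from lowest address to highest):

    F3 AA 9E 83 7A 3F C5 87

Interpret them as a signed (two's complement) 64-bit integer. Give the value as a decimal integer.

Little-endian: lowest address holds the least-significant byte.
Reassemble most-significant byte first: 87 C5 3F 7A 83 9E AA F3 → 0x87C53F7A839EAAF3.
Top bit is set, so as a signed 64-bit value this is 0x87C53F7A839EAAF3 − 2^64 = -8663448512750507277.

-8663448512750507277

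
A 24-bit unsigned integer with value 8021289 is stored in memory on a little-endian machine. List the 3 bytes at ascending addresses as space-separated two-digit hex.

8021289 in hexadecimal, padded to 24 bits, is 0x7A6529.
Split into bytes (most-significant first): 7A 65 29.
Little-endian: lowest address holds the least-significant byte.
So at ascending addresses the bytes are 29 65 7A.

29 65 7A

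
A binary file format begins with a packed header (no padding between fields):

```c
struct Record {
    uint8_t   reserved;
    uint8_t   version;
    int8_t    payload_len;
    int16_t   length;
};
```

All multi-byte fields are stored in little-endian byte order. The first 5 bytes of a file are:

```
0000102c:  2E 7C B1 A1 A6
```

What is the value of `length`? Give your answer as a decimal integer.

-22879

`length` follows `reserved` (1 B), `version` (1 B), `payload_len` (1 B), so it starts at offset 1 + 1 + 1 = 3 and occupies 2 bytes.
Bytes at offsets 3..4: A1 A6.
Little-endian stores the least-significant byte at the lowest address.
Reassemble most-significant byte first: A6 A1 → 0xA6A1.
Top bit is set, so as a signed 16-bit value this is 0xA6A1 − 2^16 = -22879.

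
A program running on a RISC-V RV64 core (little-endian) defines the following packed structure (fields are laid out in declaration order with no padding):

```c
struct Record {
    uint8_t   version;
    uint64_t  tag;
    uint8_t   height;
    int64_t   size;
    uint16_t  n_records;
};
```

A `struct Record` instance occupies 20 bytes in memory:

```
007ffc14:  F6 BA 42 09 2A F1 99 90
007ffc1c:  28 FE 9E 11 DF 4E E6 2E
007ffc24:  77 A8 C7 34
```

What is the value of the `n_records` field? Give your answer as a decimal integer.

13511

`n_records` follows `version` (1 B), `tag` (8 B), `height` (1 B), `size` (8 B), so it starts at offset 1 + 8 + 1 + 8 = 18 and occupies 2 bytes.
Bytes at offsets 18..19: C7 34.
Little-endian stores the least-significant byte at the lowest address.
Reassemble most-significant byte first: 34 C7 → 0x34C7.
0x34C7 = 13511.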